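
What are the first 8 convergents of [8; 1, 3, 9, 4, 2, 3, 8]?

Using the convergent recurrence p_i = a_i*p_{i-1} + p_{i-2}, q_i = a_i*q_{i-1} + q_{i-2} with p_{-2}=0, p_{-1}=1, q_{-2}=1, q_{-1}=0:
  i=0: a_0=8, p_0 = 8*1 + 0 = 8, q_0 = 8*0 + 1 = 1.
  i=1: a_1=1, p_1 = 1*8 + 1 = 9, q_1 = 1*1 + 0 = 1.
  i=2: a_2=3, p_2 = 3*9 + 8 = 35, q_2 = 3*1 + 1 = 4.
  i=3: a_3=9, p_3 = 9*35 + 9 = 324, q_3 = 9*4 + 1 = 37.
  i=4: a_4=4, p_4 = 4*324 + 35 = 1331, q_4 = 4*37 + 4 = 152.
  i=5: a_5=2, p_5 = 2*1331 + 324 = 2986, q_5 = 2*152 + 37 = 341.
  i=6: a_6=3, p_6 = 3*2986 + 1331 = 10289, q_6 = 3*341 + 152 = 1175.
  i=7: a_7=8, p_7 = 8*10289 + 2986 = 85298, q_7 = 8*1175 + 341 = 9741.

8/1, 9/1, 35/4, 324/37, 1331/152, 2986/341, 10289/1175, 85298/9741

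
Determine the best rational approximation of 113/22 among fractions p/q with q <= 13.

Expand x = 113/22 as a continued fraction with the Euclidean algorithm:
  113 = 5*22 + 3, so a_0 = 5.
  22 = 7*3 + 1, so a_1 = 7.
  3 = 3*1 + 0, so a_2 = 3.
so x = [5; 7, 3].
Convergents (p_i = a_i*p_{i-1} + p_{i-2}, q_i = a_i*q_{i-1} + q_{i-2} with p_{-2}=0, p_{-1}=1, q_{-2}=1, q_{-1}=0), until the denominator exceeds 13:
  i=0: a_0=5, p_0 = 5*1 + 0 = 5, q_0 = 5*0 + 1 = 1.
  i=1: a_1=7, p_1 = 7*5 + 1 = 36, q_1 = 7*1 + 0 = 7.
  i=2: a_2=3, p_2 = 3*36 + 5 = 113, q_2 = 3*7 + 1 = 22.
q_2 = 22 > 13, so the last convergent with denominator <= 13 is p_1/q_1 = 36/7.
The closest fraction with denominator <= 13 is either p_1/q_1 or the intermediate fraction (k*p_1 + p_0)/(k*q_1 + q_0) with the largest k >= 1 whose denominator stays <= 13; these approach x as k grows, and every other convergent or intermediate fraction in range is farther away.
Largest k: floor((13 - q_0)/q_1) = floor((13 - 1)/7) = 1.
That gives (1*36 + 5)/(1*7 + 1) = 41/8.
Compare the errors: |x - 36/7| = |113*7 - 36*22|/(22*7) = 1/154, and |x - 41/8| = |113*8 - 41*22|/(22*8) = 2/176.
Cross-multiplying, 1*176 = 176 < 308 = 2*154, so 1/154 is smaller: the convergent 36/7 is closer to x than 41/8.

36/7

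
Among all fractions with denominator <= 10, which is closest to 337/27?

Expand x = 337/27 as a continued fraction with the Euclidean algorithm:
  337 = 12*27 + 13, so a_0 = 12.
  27 = 2*13 + 1, so a_1 = 2.
  13 = 13*1 + 0, so a_2 = 13.
so x = [12; 2, 13].
Convergents (p_i = a_i*p_{i-1} + p_{i-2}, q_i = a_i*q_{i-1} + q_{i-2} with p_{-2}=0, p_{-1}=1, q_{-2}=1, q_{-1}=0), until the denominator exceeds 10:
  i=0: a_0=12, p_0 = 12*1 + 0 = 12, q_0 = 12*0 + 1 = 1.
  i=1: a_1=2, p_1 = 2*12 + 1 = 25, q_1 = 2*1 + 0 = 2.
  i=2: a_2=13, p_2 = 13*25 + 12 = 337, q_2 = 13*2 + 1 = 27.
q_2 = 27 > 10, so the last convergent with denominator <= 10 is p_1/q_1 = 25/2.
The closest fraction with denominator <= 10 is either p_1/q_1 or the intermediate fraction (k*p_1 + p_0)/(k*q_1 + q_0) with the largest k >= 1 whose denominator stays <= 10; these approach x as k grows, and every other convergent or intermediate fraction in range is farther away.
Largest k: floor((10 - q_0)/q_1) = floor((10 - 1)/2) = 4.
That gives (4*25 + 12)/(4*2 + 1) = 112/9.
Compare the errors: |x - 25/2| = |337*2 - 25*27|/(27*2) = 1/54, and |x - 112/9| = |337*9 - 112*27|/(27*9) = 9/243.
Cross-multiplying, 1*243 = 243 < 486 = 9*54, so 1/54 is smaller: the convergent 25/2 is closer to x than 112/9.

25/2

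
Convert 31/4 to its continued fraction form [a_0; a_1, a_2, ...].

Run the Euclidean algorithm on 31 and 4; the successive quotients are the partial quotients a_0, a_1, ... (each step inverts the fractional part left over by the previous one):
  31 = 7*4 + 3, so a_0 = 7.
  4 = 1*3 + 1, so a_1 = 1.
  3 = 3*1 + 0, so a_2 = 3.
The remainder reaches 0 after 3 divisions, so the expansion has 3 partial quotients, read off in order.

[7; 1, 3]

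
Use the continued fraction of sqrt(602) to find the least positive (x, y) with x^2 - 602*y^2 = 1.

(x, y) = (687, 28)

First expand sqrt(602) as a continued fraction. With x_i = (sqrt(602) + m_i)/d_i and (m_0, d_0) = (0, 1): a_0 = floor(sqrt(602)) = 24, since 24^2 = 576 <= 602 < 625 = 25^2.
Iterate m_{i+1} = d_i*a_i - m_i, d_{i+1} = (602 - m_{i+1}^2)/d_i, a_{i+1} = floor((a_0 + m_{i+1})/d_{i+1}):
  m_1 = 1*24 - 0 = 24, d_1 = (602 - 24^2)/1 = 26/1 = 26, a_1 = floor((24 + 24)/26) = 1.
  m_2 = 26*1 - 24 = 2, d_2 = (602 - 2^2)/26 = 598/26 = 23, a_2 = floor((24 + 2)/23) = 1.
  m_3 = 23*1 - 2 = 21, d_3 = (602 - 21^2)/23 = 161/23 = 7, a_3 = floor((24 + 21)/7) = 6.
  m_4 = 7*6 - 21 = 21, d_4 = (602 - 21^2)/7 = 161/7 = 23, a_4 = floor((24 + 21)/23) = 1.
  m_5 = 23*1 - 21 = 2, d_5 = (602 - 2^2)/23 = 598/23 = 26, a_5 = floor((24 + 2)/26) = 1.
  m_6 = 26*1 - 2 = 24, d_6 = (602 - 24^2)/26 = 26/26 = 1, a_6 = floor((24 + 24)/1) = 48.
  m_7 = 1*48 - 24 = 24, d_7 = (602 - 24^2)/1 = 26/1 = 26: (m_7, d_7) = (m_1, d_1) = (24, 26), so from here the quotients repeat a_1, ..., a_6; the period length is 6.
So sqrt(602) = [24; (1, 1, 6, 1, 1, 48)] with period length k = 6.
k is even, so the fundamental solution of x^2 - 602y^2 = 1 is (p_{k-1}, q_{k-1}) = (p_5, q_5); compute convergents through index 5.
Convergents (p_i = a_i*p_{i-1} + p_{i-2}, q_i = a_i*q_{i-1} + q_{i-2} with p_{-2}=0, p_{-1}=1, q_{-2}=1, q_{-1}=0):
  i=0: a_0=24, p_0 = 24*1 + 0 = 24, q_0 = 24*0 + 1 = 1.
  i=1: a_1=1, p_1 = 1*24 + 1 = 25, q_1 = 1*1 + 0 = 1.
  i=2: a_2=1, p_2 = 1*25 + 24 = 49, q_2 = 1*1 + 1 = 2.
  i=3: a_3=6, p_3 = 6*49 + 25 = 319, q_3 = 6*2 + 1 = 13.
  i=4: a_4=1, p_4 = 1*319 + 49 = 368, q_4 = 1*13 + 2 = 15.
  i=5: a_5=1, p_5 = 1*368 + 319 = 687, q_5 = 1*15 + 13 = 28.
Check: 687^2 - 602*28^2 = 471969 - 471968 = 1, so (x, y) = (687, 28) solves the equation, and by the theorem it is the least positive solution.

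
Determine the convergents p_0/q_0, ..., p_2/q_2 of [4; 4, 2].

4/1, 17/4, 38/9

Using the convergent recurrence p_i = a_i*p_{i-1} + p_{i-2}, q_i = a_i*q_{i-1} + q_{i-2} with p_{-2}=0, p_{-1}=1, q_{-2}=1, q_{-1}=0:
  i=0: a_0=4, p_0 = 4*1 + 0 = 4, q_0 = 4*0 + 1 = 1.
  i=1: a_1=4, p_1 = 4*4 + 1 = 17, q_1 = 4*1 + 0 = 4.
  i=2: a_2=2, p_2 = 2*17 + 4 = 38, q_2 = 2*4 + 1 = 9.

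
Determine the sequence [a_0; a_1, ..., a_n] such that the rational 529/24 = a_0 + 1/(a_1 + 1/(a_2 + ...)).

[22; 24]

Run the Euclidean algorithm on 529 and 24; the successive quotients are the partial quotients a_0, a_1, ... (each step inverts the fractional part left over by the previous one):
  529 = 22*24 + 1, so a_0 = 22.
  24 = 24*1 + 0, so a_1 = 24.
The remainder reaches 0 after 2 divisions, so the expansion has 2 partial quotients, read off in order.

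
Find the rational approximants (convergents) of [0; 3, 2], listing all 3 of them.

Using the convergent recurrence p_i = a_i*p_{i-1} + p_{i-2}, q_i = a_i*q_{i-1} + q_{i-2} with p_{-2}=0, p_{-1}=1, q_{-2}=1, q_{-1}=0:
  i=0: a_0=0, p_0 = 0*1 + 0 = 0, q_0 = 0*0 + 1 = 1.
  i=1: a_1=3, p_1 = 3*0 + 1 = 1, q_1 = 3*1 + 0 = 3.
  i=2: a_2=2, p_2 = 2*1 + 0 = 2, q_2 = 2*3 + 1 = 7.

0/1, 1/3, 2/7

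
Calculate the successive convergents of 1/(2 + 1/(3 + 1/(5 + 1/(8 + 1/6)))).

Using the convergent recurrence p_i = a_i*p_{i-1} + p_{i-2}, q_i = a_i*q_{i-1} + q_{i-2} with p_{-2}=0, p_{-1}=1, q_{-2}=1, q_{-1}=0:
  i=0: a_0=0, p_0 = 0*1 + 0 = 0, q_0 = 0*0 + 1 = 1.
  i=1: a_1=2, p_1 = 2*0 + 1 = 1, q_1 = 2*1 + 0 = 2.
  i=2: a_2=3, p_2 = 3*1 + 0 = 3, q_2 = 3*2 + 1 = 7.
  i=3: a_3=5, p_3 = 5*3 + 1 = 16, q_3 = 5*7 + 2 = 37.
  i=4: a_4=8, p_4 = 8*16 + 3 = 131, q_4 = 8*37 + 7 = 303.
  i=5: a_5=6, p_5 = 6*131 + 16 = 802, q_5 = 6*303 + 37 = 1855.

0/1, 1/2, 3/7, 16/37, 131/303, 802/1855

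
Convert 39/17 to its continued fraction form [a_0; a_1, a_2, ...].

[2; 3, 2, 2]

Run the Euclidean algorithm on 39 and 17; the successive quotients are the partial quotients a_0, a_1, ... (each step inverts the fractional part left over by the previous one):
  39 = 2*17 + 5, so a_0 = 2.
  17 = 3*5 + 2, so a_1 = 3.
  5 = 2*2 + 1, so a_2 = 2.
  2 = 2*1 + 0, so a_3 = 2.
The remainder reaches 0 after 4 divisions, so the expansion has 4 partial quotients, read off in order.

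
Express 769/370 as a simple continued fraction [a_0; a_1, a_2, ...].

[2; 12, 1, 3, 7]

Run the Euclidean algorithm on 769 and 370; the successive quotients are the partial quotients a_0, a_1, ... (each step inverts the fractional part left over by the previous one):
  769 = 2*370 + 29, so a_0 = 2.
  370 = 12*29 + 22, so a_1 = 12.
  29 = 1*22 + 7, so a_2 = 1.
  22 = 3*7 + 1, so a_3 = 3.
  7 = 7*1 + 0, so a_4 = 7.
The remainder reaches 0 after 5 divisions, so the expansion has 5 partial quotients, read off in order.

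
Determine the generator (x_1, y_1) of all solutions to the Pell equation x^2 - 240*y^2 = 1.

(x, y) = (31, 2)

First expand sqrt(240) as a continued fraction. With x_i = (sqrt(240) + m_i)/d_i and (m_0, d_0) = (0, 1): a_0 = floor(sqrt(240)) = 15, since 15^2 = 225 <= 240 < 256 = 16^2.
Iterate m_{i+1} = d_i*a_i - m_i, d_{i+1} = (240 - m_{i+1}^2)/d_i, a_{i+1} = floor((a_0 + m_{i+1})/d_{i+1}):
  m_1 = 1*15 - 0 = 15, d_1 = (240 - 15^2)/1 = 15/1 = 15, a_1 = floor((15 + 15)/15) = 2.
  m_2 = 15*2 - 15 = 15, d_2 = (240 - 15^2)/15 = 15/15 = 1, a_2 = floor((15 + 15)/1) = 30.
  m_3 = 1*30 - 15 = 15, d_3 = (240 - 15^2)/1 = 15/1 = 15: (m_3, d_3) = (m_1, d_1) = (15, 15), so from here the quotients repeat a_1, a_2; the period length is 2.
So sqrt(240) = [15; (2, 30)] with period length k = 2.
k is even, so the fundamental solution of x^2 - 240y^2 = 1 is (p_{k-1}, q_{k-1}) = (p_1, q_1); compute convergents through index 1.
Convergents (p_i = a_i*p_{i-1} + p_{i-2}, q_i = a_i*q_{i-1} + q_{i-2} with p_{-2}=0, p_{-1}=1, q_{-2}=1, q_{-1}=0):
  i=0: a_0=15, p_0 = 15*1 + 0 = 15, q_0 = 15*0 + 1 = 1.
  i=1: a_1=2, p_1 = 2*15 + 1 = 31, q_1 = 2*1 + 0 = 2.
Check: 31^2 - 240*2^2 = 961 - 960 = 1, so (x, y) = (31, 2) solves the equation, and by the theorem it is the least positive solution.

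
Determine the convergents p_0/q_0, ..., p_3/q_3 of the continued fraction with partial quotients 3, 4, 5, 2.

3/1, 13/4, 68/21, 149/46

Using the convergent recurrence p_i = a_i*p_{i-1} + p_{i-2}, q_i = a_i*q_{i-1} + q_{i-2} with p_{-2}=0, p_{-1}=1, q_{-2}=1, q_{-1}=0:
  i=0: a_0=3, p_0 = 3*1 + 0 = 3, q_0 = 3*0 + 1 = 1.
  i=1: a_1=4, p_1 = 4*3 + 1 = 13, q_1 = 4*1 + 0 = 4.
  i=2: a_2=5, p_2 = 5*13 + 3 = 68, q_2 = 5*4 + 1 = 21.
  i=3: a_3=2, p_3 = 2*68 + 13 = 149, q_3 = 2*21 + 4 = 46.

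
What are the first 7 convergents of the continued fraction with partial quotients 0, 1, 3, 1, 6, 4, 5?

0/1, 1/1, 3/4, 4/5, 27/34, 112/141, 587/739

Using the convergent recurrence p_i = a_i*p_{i-1} + p_{i-2}, q_i = a_i*q_{i-1} + q_{i-2} with p_{-2}=0, p_{-1}=1, q_{-2}=1, q_{-1}=0:
  i=0: a_0=0, p_0 = 0*1 + 0 = 0, q_0 = 0*0 + 1 = 1.
  i=1: a_1=1, p_1 = 1*0 + 1 = 1, q_1 = 1*1 + 0 = 1.
  i=2: a_2=3, p_2 = 3*1 + 0 = 3, q_2 = 3*1 + 1 = 4.
  i=3: a_3=1, p_3 = 1*3 + 1 = 4, q_3 = 1*4 + 1 = 5.
  i=4: a_4=6, p_4 = 6*4 + 3 = 27, q_4 = 6*5 + 4 = 34.
  i=5: a_5=4, p_5 = 4*27 + 4 = 112, q_5 = 4*34 + 5 = 141.
  i=6: a_6=5, p_6 = 5*112 + 27 = 587, q_6 = 5*141 + 34 = 739.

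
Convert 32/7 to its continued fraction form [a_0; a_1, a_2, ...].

Run the Euclidean algorithm on 32 and 7; the successive quotients are the partial quotients a_0, a_1, ... (each step inverts the fractional part left over by the previous one):
  32 = 4*7 + 4, so a_0 = 4.
  7 = 1*4 + 3, so a_1 = 1.
  4 = 1*3 + 1, so a_2 = 1.
  3 = 3*1 + 0, so a_3 = 3.
The remainder reaches 0 after 4 divisions, so the expansion has 4 partial quotients, read off in order.

[4; 1, 1, 3]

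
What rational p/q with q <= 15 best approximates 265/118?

9/4

Expand x = 265/118 as a continued fraction with the Euclidean algorithm:
  265 = 2*118 + 29, so a_0 = 2.
  118 = 4*29 + 2, so a_1 = 4.
  29 = 14*2 + 1, so a_2 = 14.
  2 = 2*1 + 0, so a_3 = 2.
so x = [2; 4, 14, 2].
Convergents (p_i = a_i*p_{i-1} + p_{i-2}, q_i = a_i*q_{i-1} + q_{i-2} with p_{-2}=0, p_{-1}=1, q_{-2}=1, q_{-1}=0), until the denominator exceeds 15:
  i=0: a_0=2, p_0 = 2*1 + 0 = 2, q_0 = 2*0 + 1 = 1.
  i=1: a_1=4, p_1 = 4*2 + 1 = 9, q_1 = 4*1 + 0 = 4.
  i=2: a_2=14, p_2 = 14*9 + 2 = 128, q_2 = 14*4 + 1 = 57.
q_2 = 57 > 15, so the last convergent with denominator <= 15 is p_1/q_1 = 9/4.
The closest fraction with denominator <= 15 is either p_1/q_1 or the intermediate fraction (k*p_1 + p_0)/(k*q_1 + q_0) with the largest k >= 1 whose denominator stays <= 15; these approach x as k grows, and every other convergent or intermediate fraction in range is farther away.
Largest k: floor((15 - q_0)/q_1) = floor((15 - 1)/4) = 3.
That gives (3*9 + 2)/(3*4 + 1) = 29/13.
Compare the errors: |x - 9/4| = |265*4 - 9*118|/(118*4) = 2/472, and |x - 29/13| = |265*13 - 29*118|/(118*13) = 23/1534.
Cross-multiplying, 2*1534 = 3068 < 10856 = 23*472, so 2/472 is smaller: the convergent 9/4 is closer to x than 29/13.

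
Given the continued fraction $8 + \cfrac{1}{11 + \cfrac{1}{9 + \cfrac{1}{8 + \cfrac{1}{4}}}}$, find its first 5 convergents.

8/1, 89/11, 809/100, 6561/811, 27053/3344

Using the convergent recurrence p_i = a_i*p_{i-1} + p_{i-2}, q_i = a_i*q_{i-1} + q_{i-2} with p_{-2}=0, p_{-1}=1, q_{-2}=1, q_{-1}=0:
  i=0: a_0=8, p_0 = 8*1 + 0 = 8, q_0 = 8*0 + 1 = 1.
  i=1: a_1=11, p_1 = 11*8 + 1 = 89, q_1 = 11*1 + 0 = 11.
  i=2: a_2=9, p_2 = 9*89 + 8 = 809, q_2 = 9*11 + 1 = 100.
  i=3: a_3=8, p_3 = 8*809 + 89 = 6561, q_3 = 8*100 + 11 = 811.
  i=4: a_4=4, p_4 = 4*6561 + 809 = 27053, q_4 = 4*811 + 100 = 3344.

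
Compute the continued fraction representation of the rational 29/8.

[3; 1, 1, 1, 2]

Run the Euclidean algorithm on 29 and 8; the successive quotients are the partial quotients a_0, a_1, ... (each step inverts the fractional part left over by the previous one):
  29 = 3*8 + 5, so a_0 = 3.
  8 = 1*5 + 3, so a_1 = 1.
  5 = 1*3 + 2, so a_2 = 1.
  3 = 1*2 + 1, so a_3 = 1.
  2 = 2*1 + 0, so a_4 = 2.
The remainder reaches 0 after 5 divisions, so the expansion has 5 partial quotients, read off in order.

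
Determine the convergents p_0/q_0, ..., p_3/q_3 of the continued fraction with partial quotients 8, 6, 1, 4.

8/1, 49/6, 57/7, 277/34

Using the convergent recurrence p_i = a_i*p_{i-1} + p_{i-2}, q_i = a_i*q_{i-1} + q_{i-2} with p_{-2}=0, p_{-1}=1, q_{-2}=1, q_{-1}=0:
  i=0: a_0=8, p_0 = 8*1 + 0 = 8, q_0 = 8*0 + 1 = 1.
  i=1: a_1=6, p_1 = 6*8 + 1 = 49, q_1 = 6*1 + 0 = 6.
  i=2: a_2=1, p_2 = 1*49 + 8 = 57, q_2 = 1*6 + 1 = 7.
  i=3: a_3=4, p_3 = 4*57 + 49 = 277, q_3 = 4*7 + 6 = 34.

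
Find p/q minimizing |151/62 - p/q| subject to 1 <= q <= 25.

Expand x = 151/62 as a continued fraction with the Euclidean algorithm:
  151 = 2*62 + 27, so a_0 = 2.
  62 = 2*27 + 8, so a_1 = 2.
  27 = 3*8 + 3, so a_2 = 3.
  8 = 2*3 + 2, so a_3 = 2.
  3 = 1*2 + 1, so a_4 = 1.
  2 = 2*1 + 0, so a_5 = 2.
so x = [2; 2, 3, 2, 1, 2].
Convergents (p_i = a_i*p_{i-1} + p_{i-2}, q_i = a_i*q_{i-1} + q_{i-2} with p_{-2}=0, p_{-1}=1, q_{-2}=1, q_{-1}=0), until the denominator exceeds 25:
  i=0: a_0=2, p_0 = 2*1 + 0 = 2, q_0 = 2*0 + 1 = 1.
  i=1: a_1=2, p_1 = 2*2 + 1 = 5, q_1 = 2*1 + 0 = 2.
  i=2: a_2=3, p_2 = 3*5 + 2 = 17, q_2 = 3*2 + 1 = 7.
  i=3: a_3=2, p_3 = 2*17 + 5 = 39, q_3 = 2*7 + 2 = 16.
  i=4: a_4=1, p_4 = 1*39 + 17 = 56, q_4 = 1*16 + 7 = 23.
  i=5: a_5=2, p_5 = 2*56 + 39 = 151, q_5 = 2*23 + 16 = 62.
q_5 = 62 > 25, so the last convergent with denominator <= 25 is p_4/q_4 = 56/23.
The closest fraction with denominator <= 25 is either p_4/q_4 or the intermediate fraction (k*p_4 + p_3)/(k*q_4 + q_3) with the largest k >= 1 whose denominator stays <= 25; these approach x as k grows, and every other convergent or intermediate fraction in range is farther away.
Largest k: floor((25 - q_3)/q_4) = floor((25 - 16)/23) = 0.
Since k = 0, no intermediate fraction beyond p_4/q_4 has denominator <= 25, so the convergent 56/23 is the closest (its error is |151*23 - 56*62|/(62*23) = 1/1426).

56/23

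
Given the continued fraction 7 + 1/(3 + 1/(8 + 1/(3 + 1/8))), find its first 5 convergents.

7/1, 22/3, 183/25, 571/78, 4751/649

Using the convergent recurrence p_i = a_i*p_{i-1} + p_{i-2}, q_i = a_i*q_{i-1} + q_{i-2} with p_{-2}=0, p_{-1}=1, q_{-2}=1, q_{-1}=0:
  i=0: a_0=7, p_0 = 7*1 + 0 = 7, q_0 = 7*0 + 1 = 1.
  i=1: a_1=3, p_1 = 3*7 + 1 = 22, q_1 = 3*1 + 0 = 3.
  i=2: a_2=8, p_2 = 8*22 + 7 = 183, q_2 = 8*3 + 1 = 25.
  i=3: a_3=3, p_3 = 3*183 + 22 = 571, q_3 = 3*25 + 3 = 78.
  i=4: a_4=8, p_4 = 8*571 + 183 = 4751, q_4 = 8*78 + 25 = 649.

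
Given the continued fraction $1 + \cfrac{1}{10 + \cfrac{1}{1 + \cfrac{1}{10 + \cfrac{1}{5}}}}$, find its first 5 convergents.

Using the convergent recurrence p_i = a_i*p_{i-1} + p_{i-2}, q_i = a_i*q_{i-1} + q_{i-2} with p_{-2}=0, p_{-1}=1, q_{-2}=1, q_{-1}=0:
  i=0: a_0=1, p_0 = 1*1 + 0 = 1, q_0 = 1*0 + 1 = 1.
  i=1: a_1=10, p_1 = 10*1 + 1 = 11, q_1 = 10*1 + 0 = 10.
  i=2: a_2=1, p_2 = 1*11 + 1 = 12, q_2 = 1*10 + 1 = 11.
  i=3: a_3=10, p_3 = 10*12 + 11 = 131, q_3 = 10*11 + 10 = 120.
  i=4: a_4=5, p_4 = 5*131 + 12 = 667, q_4 = 5*120 + 11 = 611.

1/1, 11/10, 12/11, 131/120, 667/611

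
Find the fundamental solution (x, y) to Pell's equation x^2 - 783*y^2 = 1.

(x, y) = (28, 1)

First expand sqrt(783) as a continued fraction. With x_i = (sqrt(783) + m_i)/d_i and (m_0, d_0) = (0, 1): a_0 = floor(sqrt(783)) = 27, since 27^2 = 729 <= 783 < 784 = 28^2.
Iterate m_{i+1} = d_i*a_i - m_i, d_{i+1} = (783 - m_{i+1}^2)/d_i, a_{i+1} = floor((a_0 + m_{i+1})/d_{i+1}):
  m_1 = 1*27 - 0 = 27, d_1 = (783 - 27^2)/1 = 54/1 = 54, a_1 = floor((27 + 27)/54) = 1.
  m_2 = 54*1 - 27 = 27, d_2 = (783 - 27^2)/54 = 54/54 = 1, a_2 = floor((27 + 27)/1) = 54.
  m_3 = 1*54 - 27 = 27, d_3 = (783 - 27^2)/1 = 54/1 = 54: (m_3, d_3) = (m_1, d_1) = (27, 54), so from here the quotients repeat a_1, a_2; the period length is 2.
So sqrt(783) = [27; (1, 54)] with period length k = 2.
k is even, so the fundamental solution of x^2 - 783y^2 = 1 is (p_{k-1}, q_{k-1}) = (p_1, q_1); compute convergents through index 1.
Convergents (p_i = a_i*p_{i-1} + p_{i-2}, q_i = a_i*q_{i-1} + q_{i-2} with p_{-2}=0, p_{-1}=1, q_{-2}=1, q_{-1}=0):
  i=0: a_0=27, p_0 = 27*1 + 0 = 27, q_0 = 27*0 + 1 = 1.
  i=1: a_1=1, p_1 = 1*27 + 1 = 28, q_1 = 1*1 + 0 = 1.
Check: 28^2 - 783*1^2 = 784 - 783 = 1, so (x, y) = (28, 1) solves the equation, and by the theorem it is the least positive solution.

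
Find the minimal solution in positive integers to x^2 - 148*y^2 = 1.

(x, y) = (73, 6)

First expand sqrt(148) as a continued fraction. With x_i = (sqrt(148) + m_i)/d_i and (m_0, d_0) = (0, 1): a_0 = floor(sqrt(148)) = 12, since 12^2 = 144 <= 148 < 169 = 13^2.
Iterate m_{i+1} = d_i*a_i - m_i, d_{i+1} = (148 - m_{i+1}^2)/d_i, a_{i+1} = floor((a_0 + m_{i+1})/d_{i+1}):
  m_1 = 1*12 - 0 = 12, d_1 = (148 - 12^2)/1 = 4/1 = 4, a_1 = floor((12 + 12)/4) = 6.
  m_2 = 4*6 - 12 = 12, d_2 = (148 - 12^2)/4 = 4/4 = 1, a_2 = floor((12 + 12)/1) = 24.
  m_3 = 1*24 - 12 = 12, d_3 = (148 - 12^2)/1 = 4/1 = 4: (m_3, d_3) = (m_1, d_1) = (12, 4), so from here the quotients repeat a_1, a_2; the period length is 2.
So sqrt(148) = [12; (6, 24)] with period length k = 2.
k is even, so the fundamental solution of x^2 - 148y^2 = 1 is (p_{k-1}, q_{k-1}) = (p_1, q_1); compute convergents through index 1.
Convergents (p_i = a_i*p_{i-1} + p_{i-2}, q_i = a_i*q_{i-1} + q_{i-2} with p_{-2}=0, p_{-1}=1, q_{-2}=1, q_{-1}=0):
  i=0: a_0=12, p_0 = 12*1 + 0 = 12, q_0 = 12*0 + 1 = 1.
  i=1: a_1=6, p_1 = 6*12 + 1 = 73, q_1 = 6*1 + 0 = 6.
Check: 73^2 - 148*6^2 = 5329 - 5328 = 1, so (x, y) = (73, 6) solves the equation, and by the theorem it is the least positive solution.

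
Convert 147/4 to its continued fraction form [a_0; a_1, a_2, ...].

[36; 1, 3]

Run the Euclidean algorithm on 147 and 4; the successive quotients are the partial quotients a_0, a_1, ... (each step inverts the fractional part left over by the previous one):
  147 = 36*4 + 3, so a_0 = 36.
  4 = 1*3 + 1, so a_1 = 1.
  3 = 3*1 + 0, so a_2 = 3.
The remainder reaches 0 after 3 divisions, so the expansion has 3 partial quotients, read off in order.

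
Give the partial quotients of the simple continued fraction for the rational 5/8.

Run the Euclidean algorithm on 5 and 8; the successive quotients are the partial quotients a_0, a_1, ... (each step inverts the fractional part left over by the previous one):
  5 = 0*8 + 5, so a_0 = 0.
  8 = 1*5 + 3, so a_1 = 1.
  5 = 1*3 + 2, so a_2 = 1.
  3 = 1*2 + 1, so a_3 = 1.
  2 = 2*1 + 0, so a_4 = 2.
The remainder reaches 0 after 5 divisions, so the expansion has 5 partial quotients, read off in order.

[0; 1, 1, 1, 2]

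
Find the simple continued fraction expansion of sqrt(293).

Write x_i = (sqrt(293) + m_i)/d_i with (m_0, d_0) = (0, 1). a_0 = floor(sqrt(293)) = 17, since 17^2 = 289 <= 293 < 324 = 18^2.
Iterate m_{i+1} = d_i*a_i - m_i, d_{i+1} = (293 - m_{i+1}^2)/d_i, a_{i+1} = floor((a_0 + m_{i+1})/d_{i+1}):
  m_1 = 1*17 - 0 = 17, d_1 = (293 - 17^2)/1 = 4/1 = 4, a_1 = floor((17 + 17)/4) = 8.
  m_2 = 4*8 - 17 = 15, d_2 = (293 - 15^2)/4 = 68/4 = 17, a_2 = floor((17 + 15)/17) = 1.
  m_3 = 17*1 - 15 = 2, d_3 = (293 - 2^2)/17 = 289/17 = 17, a_3 = floor((17 + 2)/17) = 1.
  m_4 = 17*1 - 2 = 15, d_4 = (293 - 15^2)/17 = 68/17 = 4, a_4 = floor((17 + 15)/4) = 8.
  m_5 = 4*8 - 15 = 17, d_5 = (293 - 17^2)/4 = 4/4 = 1, a_5 = floor((17 + 17)/1) = 34.
  m_6 = 1*34 - 17 = 17, d_6 = (293 - 17^2)/1 = 4/1 = 4: (m_6, d_6) = (m_1, d_1) = (17, 4), so from here the quotients repeat a_1, ..., a_5; the period length is 5.
Hence the expansion of sqrt(293) is a_0 = 17 followed by the repeating block 8, 1, 1, 8, 34 (period 5).

[17; (8, 1, 1, 8, 34)]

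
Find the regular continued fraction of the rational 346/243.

[1; 2, 2, 1, 3, 1, 1, 1, 2]

Run the Euclidean algorithm on 346 and 243; the successive quotients are the partial quotients a_0, a_1, ... (each step inverts the fractional part left over by the previous one):
  346 = 1*243 + 103, so a_0 = 1.
  243 = 2*103 + 37, so a_1 = 2.
  103 = 2*37 + 29, so a_2 = 2.
  37 = 1*29 + 8, so a_3 = 1.
  29 = 3*8 + 5, so a_4 = 3.
  8 = 1*5 + 3, so a_5 = 1.
  5 = 1*3 + 2, so a_6 = 1.
  3 = 1*2 + 1, so a_7 = 1.
  2 = 2*1 + 0, so a_8 = 2.
The remainder reaches 0 after 9 divisions, so the expansion has 9 partial quotients, read off in order.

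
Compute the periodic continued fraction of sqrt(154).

[12; (2, 2, 3, 1, 2, 1, 3, 2, 2, 24)]

Write x_i = (sqrt(154) + m_i)/d_i with (m_0, d_0) = (0, 1). a_0 = floor(sqrt(154)) = 12, since 12^2 = 144 <= 154 < 169 = 13^2.
Iterate m_{i+1} = d_i*a_i - m_i, d_{i+1} = (154 - m_{i+1}^2)/d_i, a_{i+1} = floor((a_0 + m_{i+1})/d_{i+1}):
  m_1 = 1*12 - 0 = 12, d_1 = (154 - 12^2)/1 = 10/1 = 10, a_1 = floor((12 + 12)/10) = 2.
  m_2 = 10*2 - 12 = 8, d_2 = (154 - 8^2)/10 = 90/10 = 9, a_2 = floor((12 + 8)/9) = 2.
  m_3 = 9*2 - 8 = 10, d_3 = (154 - 10^2)/9 = 54/9 = 6, a_3 = floor((12 + 10)/6) = 3.
  m_4 = 6*3 - 10 = 8, d_4 = (154 - 8^2)/6 = 90/6 = 15, a_4 = floor((12 + 8)/15) = 1.
  m_5 = 15*1 - 8 = 7, d_5 = (154 - 7^2)/15 = 105/15 = 7, a_5 = floor((12 + 7)/7) = 2.
  m_6 = 7*2 - 7 = 7, d_6 = (154 - 7^2)/7 = 105/7 = 15, a_6 = floor((12 + 7)/15) = 1.
  m_7 = 15*1 - 7 = 8, d_7 = (154 - 8^2)/15 = 90/15 = 6, a_7 = floor((12 + 8)/6) = 3.
  m_8 = 6*3 - 8 = 10, d_8 = (154 - 10^2)/6 = 54/6 = 9, a_8 = floor((12 + 10)/9) = 2.
  m_9 = 9*2 - 10 = 8, d_9 = (154 - 8^2)/9 = 90/9 = 10, a_9 = floor((12 + 8)/10) = 2.
  m_10 = 10*2 - 8 = 12, d_10 = (154 - 12^2)/10 = 10/10 = 1, a_10 = floor((12 + 12)/1) = 24.
  m_11 = 1*24 - 12 = 12, d_11 = (154 - 12^2)/1 = 10/1 = 10: (m_11, d_11) = (m_1, d_1) = (12, 10), so from here the quotients repeat a_1, ..., a_10; the period length is 10.
Hence the expansion of sqrt(154) is a_0 = 12 followed by the repeating block 2, 2, 3, 1, 2, 1, 3, 2, 2, 24 (period 10).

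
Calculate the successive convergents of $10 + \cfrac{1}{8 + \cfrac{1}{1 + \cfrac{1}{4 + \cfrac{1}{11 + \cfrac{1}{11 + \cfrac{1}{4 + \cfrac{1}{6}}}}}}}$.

10/1, 81/8, 91/9, 445/44, 4986/493, 55291/5467, 226150/22361, 1412191/139633

Using the convergent recurrence p_i = a_i*p_{i-1} + p_{i-2}, q_i = a_i*q_{i-1} + q_{i-2} with p_{-2}=0, p_{-1}=1, q_{-2}=1, q_{-1}=0:
  i=0: a_0=10, p_0 = 10*1 + 0 = 10, q_0 = 10*0 + 1 = 1.
  i=1: a_1=8, p_1 = 8*10 + 1 = 81, q_1 = 8*1 + 0 = 8.
  i=2: a_2=1, p_2 = 1*81 + 10 = 91, q_2 = 1*8 + 1 = 9.
  i=3: a_3=4, p_3 = 4*91 + 81 = 445, q_3 = 4*9 + 8 = 44.
  i=4: a_4=11, p_4 = 11*445 + 91 = 4986, q_4 = 11*44 + 9 = 493.
  i=5: a_5=11, p_5 = 11*4986 + 445 = 55291, q_5 = 11*493 + 44 = 5467.
  i=6: a_6=4, p_6 = 4*55291 + 4986 = 226150, q_6 = 4*5467 + 493 = 22361.
  i=7: a_7=6, p_7 = 6*226150 + 55291 = 1412191, q_7 = 6*22361 + 5467 = 139633.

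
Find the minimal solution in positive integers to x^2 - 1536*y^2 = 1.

First expand sqrt(1536) as a continued fraction. With x_i = (sqrt(1536) + m_i)/d_i and (m_0, d_0) = (0, 1): a_0 = floor(sqrt(1536)) = 39, since 39^2 = 1521 <= 1536 < 1600 = 40^2.
Iterate m_{i+1} = d_i*a_i - m_i, d_{i+1} = (1536 - m_{i+1}^2)/d_i, a_{i+1} = floor((a_0 + m_{i+1})/d_{i+1}):
  m_1 = 1*39 - 0 = 39, d_1 = (1536 - 39^2)/1 = 15/1 = 15, a_1 = floor((39 + 39)/15) = 5.
  m_2 = 15*5 - 39 = 36, d_2 = (1536 - 36^2)/15 = 240/15 = 16, a_2 = floor((39 + 36)/16) = 4.
  m_3 = 16*4 - 36 = 28, d_3 = (1536 - 28^2)/16 = 752/16 = 47, a_3 = floor((39 + 28)/47) = 1.
  m_4 = 47*1 - 28 = 19, d_4 = (1536 - 19^2)/47 = 1175/47 = 25, a_4 = floor((39 + 19)/25) = 2.
  m_5 = 25*2 - 19 = 31, d_5 = (1536 - 31^2)/25 = 575/25 = 23, a_5 = floor((39 + 31)/23) = 3.
  m_6 = 23*3 - 31 = 38, d_6 = (1536 - 38^2)/23 = 92/23 = 4, a_6 = floor((39 + 38)/4) = 19.
  m_7 = 4*19 - 38 = 38, d_7 = (1536 - 38^2)/4 = 92/4 = 23, a_7 = floor((39 + 38)/23) = 3.
  m_8 = 23*3 - 38 = 31, d_8 = (1536 - 31^2)/23 = 575/23 = 25, a_8 = floor((39 + 31)/25) = 2.
  m_9 = 25*2 - 31 = 19, d_9 = (1536 - 19^2)/25 = 1175/25 = 47, a_9 = floor((39 + 19)/47) = 1.
  m_10 = 47*1 - 19 = 28, d_10 = (1536 - 28^2)/47 = 752/47 = 16, a_10 = floor((39 + 28)/16) = 4.
  m_11 = 16*4 - 28 = 36, d_11 = (1536 - 36^2)/16 = 240/16 = 15, a_11 = floor((39 + 36)/15) = 5.
  m_12 = 15*5 - 36 = 39, d_12 = (1536 - 39^2)/15 = 15/15 = 1, a_12 = floor((39 + 39)/1) = 78.
  m_13 = 1*78 - 39 = 39, d_13 = (1536 - 39^2)/1 = 15/1 = 15: (m_13, d_13) = (m_1, d_1) = (39, 15), so from here the quotients repeat a_1, ..., a_12; the period length is 12.
So sqrt(1536) = [39; (5, 4, 1, 2, 3, 19, 3, 2, 1, 4, 5, 78)] with period length k = 12.
k is even, so the fundamental solution of x^2 - 1536y^2 = 1 is (p_{k-1}, q_{k-1}) = (p_11, q_11); compute convergents through index 11.
Convergents (p_i = a_i*p_{i-1} + p_{i-2}, q_i = a_i*q_{i-1} + q_{i-2} with p_{-2}=0, p_{-1}=1, q_{-2}=1, q_{-1}=0):
  i=0: a_0=39, p_0 = 39*1 + 0 = 39, q_0 = 39*0 + 1 = 1.
  i=1: a_1=5, p_1 = 5*39 + 1 = 196, q_1 = 5*1 + 0 = 5.
  i=2: a_2=4, p_2 = 4*196 + 39 = 823, q_2 = 4*5 + 1 = 21.
  i=3: a_3=1, p_3 = 1*823 + 196 = 1019, q_3 = 1*21 + 5 = 26.
  i=4: a_4=2, p_4 = 2*1019 + 823 = 2861, q_4 = 2*26 + 21 = 73.
  i=5: a_5=3, p_5 = 3*2861 + 1019 = 9602, q_5 = 3*73 + 26 = 245.
  i=6: a_6=19, p_6 = 19*9602 + 2861 = 185299, q_6 = 19*245 + 73 = 4728.
  i=7: a_7=3, p_7 = 3*185299 + 9602 = 565499, q_7 = 3*4728 + 245 = 14429.
  i=8: a_8=2, p_8 = 2*565499 + 185299 = 1316297, q_8 = 2*14429 + 4728 = 33586.
  i=9: a_9=1, p_9 = 1*1316297 + 565499 = 1881796, q_9 = 1*33586 + 14429 = 48015.
  i=10: a_10=4, p_10 = 4*1881796 + 1316297 = 8843481, q_10 = 4*48015 + 33586 = 225646.
  i=11: a_11=5, p_11 = 5*8843481 + 1881796 = 46099201, q_11 = 5*225646 + 48015 = 1176245.
Check: 46099201^2 - 1536*1176245^2 = 2125136332838401 - 2125136332838400 = 1, so (x, y) = (46099201, 1176245) solves the equation, and by the theorem it is the least positive solution.

(x, y) = (46099201, 1176245)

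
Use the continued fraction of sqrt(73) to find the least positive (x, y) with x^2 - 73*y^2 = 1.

(x, y) = (2281249, 267000)

First expand sqrt(73) as a continued fraction. With x_i = (sqrt(73) + m_i)/d_i and (m_0, d_0) = (0, 1): a_0 = floor(sqrt(73)) = 8, since 8^2 = 64 <= 73 < 81 = 9^2.
Iterate m_{i+1} = d_i*a_i - m_i, d_{i+1} = (73 - m_{i+1}^2)/d_i, a_{i+1} = floor((a_0 + m_{i+1})/d_{i+1}):
  m_1 = 1*8 - 0 = 8, d_1 = (73 - 8^2)/1 = 9/1 = 9, a_1 = floor((8 + 8)/9) = 1.
  m_2 = 9*1 - 8 = 1, d_2 = (73 - 1^2)/9 = 72/9 = 8, a_2 = floor((8 + 1)/8) = 1.
  m_3 = 8*1 - 1 = 7, d_3 = (73 - 7^2)/8 = 24/8 = 3, a_3 = floor((8 + 7)/3) = 5.
  m_4 = 3*5 - 7 = 8, d_4 = (73 - 8^2)/3 = 9/3 = 3, a_4 = floor((8 + 8)/3) = 5.
  m_5 = 3*5 - 8 = 7, d_5 = (73 - 7^2)/3 = 24/3 = 8, a_5 = floor((8 + 7)/8) = 1.
  m_6 = 8*1 - 7 = 1, d_6 = (73 - 1^2)/8 = 72/8 = 9, a_6 = floor((8 + 1)/9) = 1.
  m_7 = 9*1 - 1 = 8, d_7 = (73 - 8^2)/9 = 9/9 = 1, a_7 = floor((8 + 8)/1) = 16.
  m_8 = 1*16 - 8 = 8, d_8 = (73 - 8^2)/1 = 9/1 = 9: (m_8, d_8) = (m_1, d_1) = (8, 9), so from here the quotients repeat a_1, ..., a_7; the period length is 7.
So sqrt(73) = [8; (1, 1, 5, 5, 1, 1, 16)] with period length k = 7.
k is odd, so (p_{k-1}, q_{k-1}) only solves x^2 - 73y^2 = -1 and the fundamental solution of x^2 - 73y^2 = 1 is (p_{2k-1}, q_{2k-1}) = (p_13, q_13); compute convergents through index 13, running through the period twice.
Convergents (p_i = a_i*p_{i-1} + p_{i-2}, q_i = a_i*q_{i-1} + q_{i-2} with p_{-2}=0, p_{-1}=1, q_{-2}=1, q_{-1}=0):
  i=0: a_0=8, p_0 = 8*1 + 0 = 8, q_0 = 8*0 + 1 = 1.
  i=1: a_1=1, p_1 = 1*8 + 1 = 9, q_1 = 1*1 + 0 = 1.
  i=2: a_2=1, p_2 = 1*9 + 8 = 17, q_2 = 1*1 + 1 = 2.
  i=3: a_3=5, p_3 = 5*17 + 9 = 94, q_3 = 5*2 + 1 = 11.
  i=4: a_4=5, p_4 = 5*94 + 17 = 487, q_4 = 5*11 + 2 = 57.
  i=5: a_5=1, p_5 = 1*487 + 94 = 581, q_5 = 1*57 + 11 = 68.
  i=6: a_6=1, p_6 = 1*581 + 487 = 1068, q_6 = 1*68 + 57 = 125.
  i=7: a_7=16, p_7 = 16*1068 + 581 = 17669, q_7 = 16*125 + 68 = 2068.
  i=8: a_8=1, p_8 = 1*17669 + 1068 = 18737, q_8 = 1*2068 + 125 = 2193.
  i=9: a_9=1, p_9 = 1*18737 + 17669 = 36406, q_9 = 1*2193 + 2068 = 4261.
  i=10: a_10=5, p_10 = 5*36406 + 18737 = 200767, q_10 = 5*4261 + 2193 = 23498.
  i=11: a_11=5, p_11 = 5*200767 + 36406 = 1040241, q_11 = 5*23498 + 4261 = 121751.
  i=12: a_12=1, p_12 = 1*1040241 + 200767 = 1241008, q_12 = 1*121751 + 23498 = 145249.
  i=13: a_13=1, p_13 = 1*1241008 + 1040241 = 2281249, q_13 = 1*145249 + 121751 = 267000.
Indeed p_6^2 - 73*q_6^2 = 1140624 - 1140625 = -1, not +1.
Check: 2281249^2 - 73*267000^2 = 5204097000001 - 5204097000000 = 1, so (x, y) = (2281249, 267000) solves the equation, and by the theorem it is the least positive solution.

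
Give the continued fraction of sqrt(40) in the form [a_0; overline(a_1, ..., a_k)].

[6; overline(3, 12)]

Write x_i = (sqrt(40) + m_i)/d_i with (m_0, d_0) = (0, 1). a_0 = floor(sqrt(40)) = 6, since 6^2 = 36 <= 40 < 49 = 7^2.
Iterate m_{i+1} = d_i*a_i - m_i, d_{i+1} = (40 - m_{i+1}^2)/d_i, a_{i+1} = floor((a_0 + m_{i+1})/d_{i+1}):
  m_1 = 1*6 - 0 = 6, d_1 = (40 - 6^2)/1 = 4/1 = 4, a_1 = floor((6 + 6)/4) = 3.
  m_2 = 4*3 - 6 = 6, d_2 = (40 - 6^2)/4 = 4/4 = 1, a_2 = floor((6 + 6)/1) = 12.
  m_3 = 1*12 - 6 = 6, d_3 = (40 - 6^2)/1 = 4/1 = 4: (m_3, d_3) = (m_1, d_1) = (6, 4), so from here the quotients repeat a_1, a_2; the period length is 2.
Hence the expansion of sqrt(40) is a_0 = 6 followed by the repeating block 3, 12 (period 2).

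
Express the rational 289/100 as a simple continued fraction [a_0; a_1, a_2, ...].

[2; 1, 8, 11]

Run the Euclidean algorithm on 289 and 100; the successive quotients are the partial quotients a_0, a_1, ... (each step inverts the fractional part left over by the previous one):
  289 = 2*100 + 89, so a_0 = 2.
  100 = 1*89 + 11, so a_1 = 1.
  89 = 8*11 + 1, so a_2 = 8.
  11 = 11*1 + 0, so a_3 = 11.
The remainder reaches 0 after 4 divisions, so the expansion has 4 partial quotients, read off in order.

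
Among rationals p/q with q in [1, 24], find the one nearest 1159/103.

45/4

Expand x = 1159/103 as a continued fraction with the Euclidean algorithm:
  1159 = 11*103 + 26, so a_0 = 11.
  103 = 3*26 + 25, so a_1 = 3.
  26 = 1*25 + 1, so a_2 = 1.
  25 = 25*1 + 0, so a_3 = 25.
so x = [11; 3, 1, 25].
Convergents (p_i = a_i*p_{i-1} + p_{i-2}, q_i = a_i*q_{i-1} + q_{i-2} with p_{-2}=0, p_{-1}=1, q_{-2}=1, q_{-1}=0), until the denominator exceeds 24:
  i=0: a_0=11, p_0 = 11*1 + 0 = 11, q_0 = 11*0 + 1 = 1.
  i=1: a_1=3, p_1 = 3*11 + 1 = 34, q_1 = 3*1 + 0 = 3.
  i=2: a_2=1, p_2 = 1*34 + 11 = 45, q_2 = 1*3 + 1 = 4.
  i=3: a_3=25, p_3 = 25*45 + 34 = 1159, q_3 = 25*4 + 3 = 103.
q_3 = 103 > 24, so the last convergent with denominator <= 24 is p_2/q_2 = 45/4.
The closest fraction with denominator <= 24 is either p_2/q_2 or the intermediate fraction (k*p_2 + p_1)/(k*q_2 + q_1) with the largest k >= 1 whose denominator stays <= 24; these approach x as k grows, and every other convergent or intermediate fraction in range is farther away.
Largest k: floor((24 - q_1)/q_2) = floor((24 - 3)/4) = 5.
That gives (5*45 + 34)/(5*4 + 3) = 259/23.
Compare the errors: |x - 45/4| = |1159*4 - 45*103|/(103*4) = 1/412, and |x - 259/23| = |1159*23 - 259*103|/(103*23) = 20/2369.
Cross-multiplying, 1*2369 = 2369 < 8240 = 20*412, so 1/412 is smaller: the convergent 45/4 is closer to x than 259/23.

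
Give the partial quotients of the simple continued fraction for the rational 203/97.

[2; 10, 1, 3, 2]

Run the Euclidean algorithm on 203 and 97; the successive quotients are the partial quotients a_0, a_1, ... (each step inverts the fractional part left over by the previous one):
  203 = 2*97 + 9, so a_0 = 2.
  97 = 10*9 + 7, so a_1 = 10.
  9 = 1*7 + 2, so a_2 = 1.
  7 = 3*2 + 1, so a_3 = 3.
  2 = 2*1 + 0, so a_4 = 2.
The remainder reaches 0 after 5 divisions, so the expansion has 5 partial quotients, read off in order.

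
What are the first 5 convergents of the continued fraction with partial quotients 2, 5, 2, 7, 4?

2/1, 11/5, 24/11, 179/82, 740/339

Using the convergent recurrence p_i = a_i*p_{i-1} + p_{i-2}, q_i = a_i*q_{i-1} + q_{i-2} with p_{-2}=0, p_{-1}=1, q_{-2}=1, q_{-1}=0:
  i=0: a_0=2, p_0 = 2*1 + 0 = 2, q_0 = 2*0 + 1 = 1.
  i=1: a_1=5, p_1 = 5*2 + 1 = 11, q_1 = 5*1 + 0 = 5.
  i=2: a_2=2, p_2 = 2*11 + 2 = 24, q_2 = 2*5 + 1 = 11.
  i=3: a_3=7, p_3 = 7*24 + 11 = 179, q_3 = 7*11 + 5 = 82.
  i=4: a_4=4, p_4 = 4*179 + 24 = 740, q_4 = 4*82 + 11 = 339.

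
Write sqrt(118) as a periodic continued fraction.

[10; (1, 6, 3, 2, 10, 2, 3, 6, 1, 20)]

Write x_i = (sqrt(118) + m_i)/d_i with (m_0, d_0) = (0, 1). a_0 = floor(sqrt(118)) = 10, since 10^2 = 100 <= 118 < 121 = 11^2.
Iterate m_{i+1} = d_i*a_i - m_i, d_{i+1} = (118 - m_{i+1}^2)/d_i, a_{i+1} = floor((a_0 + m_{i+1})/d_{i+1}):
  m_1 = 1*10 - 0 = 10, d_1 = (118 - 10^2)/1 = 18/1 = 18, a_1 = floor((10 + 10)/18) = 1.
  m_2 = 18*1 - 10 = 8, d_2 = (118 - 8^2)/18 = 54/18 = 3, a_2 = floor((10 + 8)/3) = 6.
  m_3 = 3*6 - 8 = 10, d_3 = (118 - 10^2)/3 = 18/3 = 6, a_3 = floor((10 + 10)/6) = 3.
  m_4 = 6*3 - 10 = 8, d_4 = (118 - 8^2)/6 = 54/6 = 9, a_4 = floor((10 + 8)/9) = 2.
  m_5 = 9*2 - 8 = 10, d_5 = (118 - 10^2)/9 = 18/9 = 2, a_5 = floor((10 + 10)/2) = 10.
  m_6 = 2*10 - 10 = 10, d_6 = (118 - 10^2)/2 = 18/2 = 9, a_6 = floor((10 + 10)/9) = 2.
  m_7 = 9*2 - 10 = 8, d_7 = (118 - 8^2)/9 = 54/9 = 6, a_7 = floor((10 + 8)/6) = 3.
  m_8 = 6*3 - 8 = 10, d_8 = (118 - 10^2)/6 = 18/6 = 3, a_8 = floor((10 + 10)/3) = 6.
  m_9 = 3*6 - 10 = 8, d_9 = (118 - 8^2)/3 = 54/3 = 18, a_9 = floor((10 + 8)/18) = 1.
  m_10 = 18*1 - 8 = 10, d_10 = (118 - 10^2)/18 = 18/18 = 1, a_10 = floor((10 + 10)/1) = 20.
  m_11 = 1*20 - 10 = 10, d_11 = (118 - 10^2)/1 = 18/1 = 18: (m_11, d_11) = (m_1, d_1) = (10, 18), so from here the quotients repeat a_1, ..., a_10; the period length is 10.
Hence the expansion of sqrt(118) is a_0 = 10 followed by the repeating block 1, 6, 3, 2, 10, 2, 3, 6, 1, 20 (period 10).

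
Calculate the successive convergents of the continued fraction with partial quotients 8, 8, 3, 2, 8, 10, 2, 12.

8/1, 65/8, 203/25, 471/58, 3971/489, 40181/4948, 84333/10385, 1052177/129568

Using the convergent recurrence p_i = a_i*p_{i-1} + p_{i-2}, q_i = a_i*q_{i-1} + q_{i-2} with p_{-2}=0, p_{-1}=1, q_{-2}=1, q_{-1}=0:
  i=0: a_0=8, p_0 = 8*1 + 0 = 8, q_0 = 8*0 + 1 = 1.
  i=1: a_1=8, p_1 = 8*8 + 1 = 65, q_1 = 8*1 + 0 = 8.
  i=2: a_2=3, p_2 = 3*65 + 8 = 203, q_2 = 3*8 + 1 = 25.
  i=3: a_3=2, p_3 = 2*203 + 65 = 471, q_3 = 2*25 + 8 = 58.
  i=4: a_4=8, p_4 = 8*471 + 203 = 3971, q_4 = 8*58 + 25 = 489.
  i=5: a_5=10, p_5 = 10*3971 + 471 = 40181, q_5 = 10*489 + 58 = 4948.
  i=6: a_6=2, p_6 = 2*40181 + 3971 = 84333, q_6 = 2*4948 + 489 = 10385.
  i=7: a_7=12, p_7 = 12*84333 + 40181 = 1052177, q_7 = 12*10385 + 4948 = 129568.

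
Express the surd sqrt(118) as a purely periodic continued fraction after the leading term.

[10; (1, 6, 3, 2, 10, 2, 3, 6, 1, 20)]

Write x_i = (sqrt(118) + m_i)/d_i with (m_0, d_0) = (0, 1). a_0 = floor(sqrt(118)) = 10, since 10^2 = 100 <= 118 < 121 = 11^2.
Iterate m_{i+1} = d_i*a_i - m_i, d_{i+1} = (118 - m_{i+1}^2)/d_i, a_{i+1} = floor((a_0 + m_{i+1})/d_{i+1}):
  m_1 = 1*10 - 0 = 10, d_1 = (118 - 10^2)/1 = 18/1 = 18, a_1 = floor((10 + 10)/18) = 1.
  m_2 = 18*1 - 10 = 8, d_2 = (118 - 8^2)/18 = 54/18 = 3, a_2 = floor((10 + 8)/3) = 6.
  m_3 = 3*6 - 8 = 10, d_3 = (118 - 10^2)/3 = 18/3 = 6, a_3 = floor((10 + 10)/6) = 3.
  m_4 = 6*3 - 10 = 8, d_4 = (118 - 8^2)/6 = 54/6 = 9, a_4 = floor((10 + 8)/9) = 2.
  m_5 = 9*2 - 8 = 10, d_5 = (118 - 10^2)/9 = 18/9 = 2, a_5 = floor((10 + 10)/2) = 10.
  m_6 = 2*10 - 10 = 10, d_6 = (118 - 10^2)/2 = 18/2 = 9, a_6 = floor((10 + 10)/9) = 2.
  m_7 = 9*2 - 10 = 8, d_7 = (118 - 8^2)/9 = 54/9 = 6, a_7 = floor((10 + 8)/6) = 3.
  m_8 = 6*3 - 8 = 10, d_8 = (118 - 10^2)/6 = 18/6 = 3, a_8 = floor((10 + 10)/3) = 6.
  m_9 = 3*6 - 10 = 8, d_9 = (118 - 8^2)/3 = 54/3 = 18, a_9 = floor((10 + 8)/18) = 1.
  m_10 = 18*1 - 8 = 10, d_10 = (118 - 10^2)/18 = 18/18 = 1, a_10 = floor((10 + 10)/1) = 20.
  m_11 = 1*20 - 10 = 10, d_11 = (118 - 10^2)/1 = 18/1 = 18: (m_11, d_11) = (m_1, d_1) = (10, 18), so from here the quotients repeat a_1, ..., a_10; the period length is 10.
Hence the expansion of sqrt(118) is a_0 = 10 followed by the repeating block 1, 6, 3, 2, 10, 2, 3, 6, 1, 20 (period 10).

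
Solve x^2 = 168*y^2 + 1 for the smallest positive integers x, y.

(x, y) = (13, 1)

First expand sqrt(168) as a continued fraction. With x_i = (sqrt(168) + m_i)/d_i and (m_0, d_0) = (0, 1): a_0 = floor(sqrt(168)) = 12, since 12^2 = 144 <= 168 < 169 = 13^2.
Iterate m_{i+1} = d_i*a_i - m_i, d_{i+1} = (168 - m_{i+1}^2)/d_i, a_{i+1} = floor((a_0 + m_{i+1})/d_{i+1}):
  m_1 = 1*12 - 0 = 12, d_1 = (168 - 12^2)/1 = 24/1 = 24, a_1 = floor((12 + 12)/24) = 1.
  m_2 = 24*1 - 12 = 12, d_2 = (168 - 12^2)/24 = 24/24 = 1, a_2 = floor((12 + 12)/1) = 24.
  m_3 = 1*24 - 12 = 12, d_3 = (168 - 12^2)/1 = 24/1 = 24: (m_3, d_3) = (m_1, d_1) = (12, 24), so from here the quotients repeat a_1, a_2; the period length is 2.
So sqrt(168) = [12; (1, 24)] with period length k = 2.
k is even, so the fundamental solution of x^2 - 168y^2 = 1 is (p_{k-1}, q_{k-1}) = (p_1, q_1); compute convergents through index 1.
Convergents (p_i = a_i*p_{i-1} + p_{i-2}, q_i = a_i*q_{i-1} + q_{i-2} with p_{-2}=0, p_{-1}=1, q_{-2}=1, q_{-1}=0):
  i=0: a_0=12, p_0 = 12*1 + 0 = 12, q_0 = 12*0 + 1 = 1.
  i=1: a_1=1, p_1 = 1*12 + 1 = 13, q_1 = 1*1 + 0 = 1.
Check: 13^2 - 168*1^2 = 169 - 168 = 1, so (x, y) = (13, 1) solves the equation, and by the theorem it is the least positive solution.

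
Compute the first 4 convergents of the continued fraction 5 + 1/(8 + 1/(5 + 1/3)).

Using the convergent recurrence p_i = a_i*p_{i-1} + p_{i-2}, q_i = a_i*q_{i-1} + q_{i-2} with p_{-2}=0, p_{-1}=1, q_{-2}=1, q_{-1}=0:
  i=0: a_0=5, p_0 = 5*1 + 0 = 5, q_0 = 5*0 + 1 = 1.
  i=1: a_1=8, p_1 = 8*5 + 1 = 41, q_1 = 8*1 + 0 = 8.
  i=2: a_2=5, p_2 = 5*41 + 5 = 210, q_2 = 5*8 + 1 = 41.
  i=3: a_3=3, p_3 = 3*210 + 41 = 671, q_3 = 3*41 + 8 = 131.

5/1, 41/8, 210/41, 671/131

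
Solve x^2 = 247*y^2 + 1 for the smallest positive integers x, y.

First expand sqrt(247) as a continued fraction. With x_i = (sqrt(247) + m_i)/d_i and (m_0, d_0) = (0, 1): a_0 = floor(sqrt(247)) = 15, since 15^2 = 225 <= 247 < 256 = 16^2.
Iterate m_{i+1} = d_i*a_i - m_i, d_{i+1} = (247 - m_{i+1}^2)/d_i, a_{i+1} = floor((a_0 + m_{i+1})/d_{i+1}):
  m_1 = 1*15 - 0 = 15, d_1 = (247 - 15^2)/1 = 22/1 = 22, a_1 = floor((15 + 15)/22) = 1.
  m_2 = 22*1 - 15 = 7, d_2 = (247 - 7^2)/22 = 198/22 = 9, a_2 = floor((15 + 7)/9) = 2.
  m_3 = 9*2 - 7 = 11, d_3 = (247 - 11^2)/9 = 126/9 = 14, a_3 = floor((15 + 11)/14) = 1.
  m_4 = 14*1 - 11 = 3, d_4 = (247 - 3^2)/14 = 238/14 = 17, a_4 = floor((15 + 3)/17) = 1.
  m_5 = 17*1 - 3 = 14, d_5 = (247 - 14^2)/17 = 51/17 = 3, a_5 = floor((15 + 14)/3) = 9.
  m_6 = 3*9 - 14 = 13, d_6 = (247 - 13^2)/3 = 78/3 = 26, a_6 = floor((15 + 13)/26) = 1.
  m_7 = 26*1 - 13 = 13, d_7 = (247 - 13^2)/26 = 78/26 = 3, a_7 = floor((15 + 13)/3) = 9.
  m_8 = 3*9 - 13 = 14, d_8 = (247 - 14^2)/3 = 51/3 = 17, a_8 = floor((15 + 14)/17) = 1.
  m_9 = 17*1 - 14 = 3, d_9 = (247 - 3^2)/17 = 238/17 = 14, a_9 = floor((15 + 3)/14) = 1.
  m_10 = 14*1 - 3 = 11, d_10 = (247 - 11^2)/14 = 126/14 = 9, a_10 = floor((15 + 11)/9) = 2.
  m_11 = 9*2 - 11 = 7, d_11 = (247 - 7^2)/9 = 198/9 = 22, a_11 = floor((15 + 7)/22) = 1.
  m_12 = 22*1 - 7 = 15, d_12 = (247 - 15^2)/22 = 22/22 = 1, a_12 = floor((15 + 15)/1) = 30.
  m_13 = 1*30 - 15 = 15, d_13 = (247 - 15^2)/1 = 22/1 = 22: (m_13, d_13) = (m_1, d_1) = (15, 22), so from here the quotients repeat a_1, ..., a_12; the period length is 12.
So sqrt(247) = [15; (1, 2, 1, 1, 9, 1, 9, 1, 1, 2, 1, 30)] with period length k = 12.
k is even, so the fundamental solution of x^2 - 247y^2 = 1 is (p_{k-1}, q_{k-1}) = (p_11, q_11); compute convergents through index 11.
Convergents (p_i = a_i*p_{i-1} + p_{i-2}, q_i = a_i*q_{i-1} + q_{i-2} with p_{-2}=0, p_{-1}=1, q_{-2}=1, q_{-1}=0):
  i=0: a_0=15, p_0 = 15*1 + 0 = 15, q_0 = 15*0 + 1 = 1.
  i=1: a_1=1, p_1 = 1*15 + 1 = 16, q_1 = 1*1 + 0 = 1.
  i=2: a_2=2, p_2 = 2*16 + 15 = 47, q_2 = 2*1 + 1 = 3.
  i=3: a_3=1, p_3 = 1*47 + 16 = 63, q_3 = 1*3 + 1 = 4.
  i=4: a_4=1, p_4 = 1*63 + 47 = 110, q_4 = 1*4 + 3 = 7.
  i=5: a_5=9, p_5 = 9*110 + 63 = 1053, q_5 = 9*7 + 4 = 67.
  i=6: a_6=1, p_6 = 1*1053 + 110 = 1163, q_6 = 1*67 + 7 = 74.
  i=7: a_7=9, p_7 = 9*1163 + 1053 = 11520, q_7 = 9*74 + 67 = 733.
  i=8: a_8=1, p_8 = 1*11520 + 1163 = 12683, q_8 = 1*733 + 74 = 807.
  i=9: a_9=1, p_9 = 1*12683 + 11520 = 24203, q_9 = 1*807 + 733 = 1540.
  i=10: a_10=2, p_10 = 2*24203 + 12683 = 61089, q_10 = 2*1540 + 807 = 3887.
  i=11: a_11=1, p_11 = 1*61089 + 24203 = 85292, q_11 = 1*3887 + 1540 = 5427.
Check: 85292^2 - 247*5427^2 = 7274725264 - 7274725263 = 1, so (x, y) = (85292, 5427) solves the equation, and by the theorem it is the least positive solution.

(x, y) = (85292, 5427)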